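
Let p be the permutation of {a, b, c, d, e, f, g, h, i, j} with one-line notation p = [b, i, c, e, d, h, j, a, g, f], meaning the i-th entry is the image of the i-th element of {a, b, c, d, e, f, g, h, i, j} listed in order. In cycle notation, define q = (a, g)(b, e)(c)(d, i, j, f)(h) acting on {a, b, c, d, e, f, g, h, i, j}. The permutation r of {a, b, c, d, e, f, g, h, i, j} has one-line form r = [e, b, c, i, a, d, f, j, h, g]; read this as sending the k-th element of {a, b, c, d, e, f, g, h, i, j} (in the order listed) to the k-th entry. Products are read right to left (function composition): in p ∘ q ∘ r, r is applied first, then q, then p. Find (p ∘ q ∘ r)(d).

(p ∘ q ∘ r)(d) = p(q(r(d))). r(d) = i, then q(i) = j, then p(j) = f, so the result is f.

f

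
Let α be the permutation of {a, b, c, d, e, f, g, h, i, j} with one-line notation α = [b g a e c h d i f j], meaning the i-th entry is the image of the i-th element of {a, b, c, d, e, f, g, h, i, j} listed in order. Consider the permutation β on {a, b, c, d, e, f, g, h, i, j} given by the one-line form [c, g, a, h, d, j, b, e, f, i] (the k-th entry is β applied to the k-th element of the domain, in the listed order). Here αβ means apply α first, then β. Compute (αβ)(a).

(αβ)(a) = β(α(a)). α(a) = b, then β(b) = g. So (αβ)(a) = g.

g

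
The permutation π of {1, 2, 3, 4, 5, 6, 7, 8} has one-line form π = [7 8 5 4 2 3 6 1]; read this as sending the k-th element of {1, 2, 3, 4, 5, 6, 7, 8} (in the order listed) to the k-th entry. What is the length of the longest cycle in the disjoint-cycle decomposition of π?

Decomposing into disjoint cycles gives (1, 7, 6, 3, 5, 2, 8); the longest has length 7.

7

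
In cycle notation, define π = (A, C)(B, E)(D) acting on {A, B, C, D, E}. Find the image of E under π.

B

In the cycle (B, E), E is followed by B, so π(E) = B.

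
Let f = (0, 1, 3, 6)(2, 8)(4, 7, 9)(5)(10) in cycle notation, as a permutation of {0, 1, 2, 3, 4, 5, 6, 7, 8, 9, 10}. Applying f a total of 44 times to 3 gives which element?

3 lies in the 4-cycle (0, 1, 3, 6).
Powers repeat with period 4 on this cycle, and 44 mod 4 = 0, so f^44(3) = f^0(3).
So f^44(3) = 3.

3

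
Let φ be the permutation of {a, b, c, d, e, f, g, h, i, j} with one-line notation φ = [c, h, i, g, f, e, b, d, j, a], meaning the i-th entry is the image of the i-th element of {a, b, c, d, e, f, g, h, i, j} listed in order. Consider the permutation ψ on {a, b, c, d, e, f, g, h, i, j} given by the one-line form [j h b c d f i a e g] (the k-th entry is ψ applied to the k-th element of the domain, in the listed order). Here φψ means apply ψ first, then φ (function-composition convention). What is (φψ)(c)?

First apply ψ: ψ(c) = b, then φ(b) = h. Thus (φψ)(c) = h.

h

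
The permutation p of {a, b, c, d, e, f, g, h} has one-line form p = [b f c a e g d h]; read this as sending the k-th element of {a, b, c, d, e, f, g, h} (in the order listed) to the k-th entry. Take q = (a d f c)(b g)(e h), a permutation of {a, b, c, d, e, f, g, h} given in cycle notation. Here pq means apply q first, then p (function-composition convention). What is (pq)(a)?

q(a) = d, then p(d) = a; composing gives (pq)(a) = a.

a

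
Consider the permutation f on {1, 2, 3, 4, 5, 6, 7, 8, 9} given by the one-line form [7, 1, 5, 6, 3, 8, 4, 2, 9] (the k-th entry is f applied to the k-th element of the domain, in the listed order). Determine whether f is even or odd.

In disjoint-cycle form the cycle lengths are 6, 2, 1.
A cycle of length ℓ contributes ℓ−1 transpositions, so f is a product of 5 + 1 = 6 transpositions — even.

even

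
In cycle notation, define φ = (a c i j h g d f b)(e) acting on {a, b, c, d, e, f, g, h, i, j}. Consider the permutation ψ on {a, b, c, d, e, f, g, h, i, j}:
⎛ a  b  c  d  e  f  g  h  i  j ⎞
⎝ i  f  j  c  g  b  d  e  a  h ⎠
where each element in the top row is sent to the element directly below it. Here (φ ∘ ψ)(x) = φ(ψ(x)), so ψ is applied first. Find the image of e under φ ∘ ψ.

(φ ∘ ψ)(e) = φ(ψ(e)). ψ(e) = g, then φ(g) = d. So (φ ∘ ψ)(e) = d.

d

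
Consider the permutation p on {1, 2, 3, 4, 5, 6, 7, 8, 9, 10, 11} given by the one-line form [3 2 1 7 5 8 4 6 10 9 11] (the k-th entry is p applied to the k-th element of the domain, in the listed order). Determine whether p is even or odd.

even

In disjoint-cycle form the cycle lengths are 2, 2, 2, 2, 1, 1, 1.
A cycle is odd iff its length is even; p has 4 even-length cycles, so sgn(p) = (−1)^4 and p is even.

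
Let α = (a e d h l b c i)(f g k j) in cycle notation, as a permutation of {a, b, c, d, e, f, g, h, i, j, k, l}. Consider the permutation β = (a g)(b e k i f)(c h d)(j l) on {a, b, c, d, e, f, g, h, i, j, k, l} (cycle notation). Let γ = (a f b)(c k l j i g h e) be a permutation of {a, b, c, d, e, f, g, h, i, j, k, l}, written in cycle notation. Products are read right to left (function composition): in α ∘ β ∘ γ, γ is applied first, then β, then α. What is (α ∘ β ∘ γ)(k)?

f

Apply the permutations in order: γ(k) = l, then β(l) = j, then α(j) = f. So (α ∘ β ∘ γ)(k) = f.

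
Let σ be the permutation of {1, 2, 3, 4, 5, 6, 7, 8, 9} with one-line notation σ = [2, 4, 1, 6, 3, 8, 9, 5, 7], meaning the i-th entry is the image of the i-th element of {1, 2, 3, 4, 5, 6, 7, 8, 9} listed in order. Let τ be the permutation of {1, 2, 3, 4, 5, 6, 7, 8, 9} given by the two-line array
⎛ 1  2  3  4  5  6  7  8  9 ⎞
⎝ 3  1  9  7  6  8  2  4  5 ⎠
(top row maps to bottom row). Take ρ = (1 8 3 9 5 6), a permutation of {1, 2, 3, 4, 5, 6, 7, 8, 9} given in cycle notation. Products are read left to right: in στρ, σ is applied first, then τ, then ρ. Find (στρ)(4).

Apply the permutations in order: σ(4) = 6, then τ(6) = 8, then ρ(8) = 3. So (στρ)(4) = 3.

3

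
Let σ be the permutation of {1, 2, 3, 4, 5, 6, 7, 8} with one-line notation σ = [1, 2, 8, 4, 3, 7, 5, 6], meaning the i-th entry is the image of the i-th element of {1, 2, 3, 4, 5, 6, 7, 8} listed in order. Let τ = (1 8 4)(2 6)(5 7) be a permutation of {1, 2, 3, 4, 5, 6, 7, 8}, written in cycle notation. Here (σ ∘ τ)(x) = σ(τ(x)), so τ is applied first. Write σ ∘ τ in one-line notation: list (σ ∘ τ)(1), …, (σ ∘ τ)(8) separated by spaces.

6 7 8 1 5 2 3 4

(σ ∘ τ)(x) = σ(τ(x)). Computing each image: σ(τ(1)) = σ(8) = 6, σ(τ(2)) = σ(6) = 7, σ(τ(3)) = σ(3) = 8, σ(τ(4)) = σ(1) = 1, σ(τ(5)) = σ(7) = 5, σ(τ(6)) = σ(2) = 2, σ(τ(7)) = σ(5) = 3, σ(τ(8)) = σ(4) = 4.
Hence σ ∘ τ = [6 7 8 1 5 2 3 4].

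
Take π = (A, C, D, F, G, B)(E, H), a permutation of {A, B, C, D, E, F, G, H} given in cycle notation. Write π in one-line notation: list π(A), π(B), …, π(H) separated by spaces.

C A D F H G B E

Each element maps to the next entry in its cycle (wrapping to the front): A→C, B→A, C→D, D→F, E→H, F→G, G→B, H→E.
So the one-line form is C A D F H G B E.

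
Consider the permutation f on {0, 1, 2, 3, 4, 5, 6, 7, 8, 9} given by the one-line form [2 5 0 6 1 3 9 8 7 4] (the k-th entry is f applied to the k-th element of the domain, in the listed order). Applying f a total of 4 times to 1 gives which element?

Tracing 1 → 5 → … returns to 1 after 6 steps, so 1 lies in a 6-cycle (1, 5, 3, 6, 9, 4).
Advancing 4 steps from 1: 1 → 5 → 3 → 6 → 9.

9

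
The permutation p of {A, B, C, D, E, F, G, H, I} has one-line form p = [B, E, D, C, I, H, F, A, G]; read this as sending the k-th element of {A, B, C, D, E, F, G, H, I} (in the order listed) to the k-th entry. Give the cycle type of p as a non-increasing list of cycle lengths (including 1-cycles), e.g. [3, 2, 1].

The disjoint cycles are (A, B, E, I, G, F, H)(C, D), with lengths 7, 2 in non-increasing order.

[7, 2]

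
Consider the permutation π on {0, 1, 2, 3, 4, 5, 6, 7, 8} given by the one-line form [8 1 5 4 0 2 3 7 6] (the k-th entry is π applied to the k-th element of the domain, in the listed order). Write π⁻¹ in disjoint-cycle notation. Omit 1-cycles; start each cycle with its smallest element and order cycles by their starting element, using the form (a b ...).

The cycle decomposition of π is (0 8 6 3 4)(2 5).
The inverse reverses every cycle; in canonical form, π⁻¹ = (0 4 3 6 8)(2 5).

(0 4 3 6 8)(2 5)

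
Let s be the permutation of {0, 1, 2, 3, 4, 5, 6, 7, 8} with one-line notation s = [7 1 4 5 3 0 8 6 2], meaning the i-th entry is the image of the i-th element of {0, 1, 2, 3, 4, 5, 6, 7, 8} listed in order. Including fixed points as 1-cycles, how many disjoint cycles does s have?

The cycle decomposition is (0, 7, 6, 8, 2, 4, 3, 5)(1), which has 2 cycles (counting 1-cycles).

2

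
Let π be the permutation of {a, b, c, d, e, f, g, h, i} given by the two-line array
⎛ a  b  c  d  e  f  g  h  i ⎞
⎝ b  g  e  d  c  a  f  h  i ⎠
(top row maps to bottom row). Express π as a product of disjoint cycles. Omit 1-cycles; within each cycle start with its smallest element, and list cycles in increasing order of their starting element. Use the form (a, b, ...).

Start at a and follow images: a → b → g → f → a, giving the cycle (a, b, g, f).
Continuing from each remaining unvisited element yields (a, b, g, f)(c, e).

(a, b, g, f)(c, e)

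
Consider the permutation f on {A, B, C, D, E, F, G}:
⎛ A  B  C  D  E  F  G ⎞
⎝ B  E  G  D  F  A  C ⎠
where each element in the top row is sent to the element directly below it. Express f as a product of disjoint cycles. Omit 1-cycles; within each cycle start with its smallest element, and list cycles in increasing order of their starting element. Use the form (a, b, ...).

From A: A → B → E → F → A, closing the cycle (A, B, E, F).
Repeating from the next unused element and collecting all non-trivial cycles gives (A, B, E, F)(C, G).

(A, B, E, F)(C, G)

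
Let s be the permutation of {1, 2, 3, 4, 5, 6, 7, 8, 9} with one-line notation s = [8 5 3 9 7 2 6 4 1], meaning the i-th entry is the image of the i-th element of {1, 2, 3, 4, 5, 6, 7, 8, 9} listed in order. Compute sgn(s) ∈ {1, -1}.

1

In disjoint-cycle form the cycle lengths are 4, 4, 1.
A cycle is odd iff its length is even; s has 2 even-length cycles, so sgn(s) = (−1)^2 and s is even.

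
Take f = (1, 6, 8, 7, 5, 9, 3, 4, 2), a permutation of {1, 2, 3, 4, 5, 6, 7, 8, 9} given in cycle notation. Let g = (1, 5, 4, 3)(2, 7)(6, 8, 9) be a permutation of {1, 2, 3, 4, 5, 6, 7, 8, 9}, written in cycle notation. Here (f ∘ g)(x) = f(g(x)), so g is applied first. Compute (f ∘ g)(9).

8

g(9) = 6, then f(6) = 8; composing gives (f ∘ g)(9) = 8.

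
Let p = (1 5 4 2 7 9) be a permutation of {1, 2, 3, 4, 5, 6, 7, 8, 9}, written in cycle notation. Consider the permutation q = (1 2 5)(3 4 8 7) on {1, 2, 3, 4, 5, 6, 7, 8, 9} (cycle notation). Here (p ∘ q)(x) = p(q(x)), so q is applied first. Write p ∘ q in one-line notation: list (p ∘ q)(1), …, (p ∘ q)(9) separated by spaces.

7 4 2 8 5 6 3 9 1

For each element, apply q then p: 1 → 2 → 7; 2 → 5 → 4; 3 → 4 → 2; 4 → 8 → 8; 5 → 1 → 5; 6 → 6 → 6; 7 → 3 → 3; 8 → 7 → 9; 9 → 9 → 1.
So p ∘ q in one-line form is 7 4 2 8 5 6 3 9 1.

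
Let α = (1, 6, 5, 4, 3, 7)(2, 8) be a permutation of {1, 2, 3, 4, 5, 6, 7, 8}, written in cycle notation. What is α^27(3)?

6

3 lies in the 6-cycle (1, 6, 5, 4, 3, 7).
Since the cycle has length 6, α^27 acts on it the same as α^3 (27 mod 6 = 3).
Stepping 3 places around the cycle: 3 → 7 → 1 → 6.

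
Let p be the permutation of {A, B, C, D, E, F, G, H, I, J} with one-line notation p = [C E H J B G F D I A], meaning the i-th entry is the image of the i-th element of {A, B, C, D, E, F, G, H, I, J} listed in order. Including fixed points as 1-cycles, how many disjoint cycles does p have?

The cycle decomposition is (A C H D J)(B E)(F G)(I), which has 4 cycles (counting 1-cycles).

4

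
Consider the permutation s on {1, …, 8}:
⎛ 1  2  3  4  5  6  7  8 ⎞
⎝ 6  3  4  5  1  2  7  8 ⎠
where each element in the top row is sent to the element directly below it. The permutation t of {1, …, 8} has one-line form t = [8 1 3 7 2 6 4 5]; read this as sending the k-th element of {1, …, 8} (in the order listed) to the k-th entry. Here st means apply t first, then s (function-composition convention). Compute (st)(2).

(st)(2) = s(t(2)). t(2) = 1, then s(1) = 6. So (st)(2) = 6.

6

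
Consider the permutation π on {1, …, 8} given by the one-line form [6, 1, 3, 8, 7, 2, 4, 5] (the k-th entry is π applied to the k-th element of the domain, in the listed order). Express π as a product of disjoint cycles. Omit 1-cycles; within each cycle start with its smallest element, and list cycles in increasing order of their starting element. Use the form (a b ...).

From 1: 1 → 6 → 2 → 1, closing the cycle (1 6 2).
Repeating from the next unused element and collecting all non-trivial cycles gives (1 6 2)(4 8 5 7).

(1 6 2)(4 8 5 7)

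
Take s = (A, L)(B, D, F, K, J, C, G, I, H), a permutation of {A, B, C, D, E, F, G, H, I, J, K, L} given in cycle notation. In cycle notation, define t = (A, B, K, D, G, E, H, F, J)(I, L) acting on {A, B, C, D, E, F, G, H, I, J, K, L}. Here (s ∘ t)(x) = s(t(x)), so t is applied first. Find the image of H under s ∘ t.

t(H) = F, then s(F) = K; composing gives (s ∘ t)(H) = K.

K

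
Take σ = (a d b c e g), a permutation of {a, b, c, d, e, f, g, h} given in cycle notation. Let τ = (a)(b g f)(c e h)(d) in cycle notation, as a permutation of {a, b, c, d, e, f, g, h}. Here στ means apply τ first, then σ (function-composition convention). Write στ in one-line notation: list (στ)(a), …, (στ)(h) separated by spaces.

Chase each element through τ then σ: a → a → d; b → g → a; c → e → g; d → d → b; e → h → h; f → b → c; g → f → f; h → c → e.
Collecting the images, στ = [d a g b h c f e].

d a g b h c f e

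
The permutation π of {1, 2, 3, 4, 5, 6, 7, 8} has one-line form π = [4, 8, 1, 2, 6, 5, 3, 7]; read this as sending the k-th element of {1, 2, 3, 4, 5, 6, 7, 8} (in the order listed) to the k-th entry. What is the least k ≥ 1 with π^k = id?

The disjoint-cycle form of π has cycle lengths 6, 2.
The order is lcm(6, 2) = 6.

6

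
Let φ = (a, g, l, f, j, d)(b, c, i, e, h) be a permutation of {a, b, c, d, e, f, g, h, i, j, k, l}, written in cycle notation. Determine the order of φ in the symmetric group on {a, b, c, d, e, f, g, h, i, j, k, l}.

The disjoint cycles have lengths 6, 5, 1.
The order is lcm(6, 5) = 30.

30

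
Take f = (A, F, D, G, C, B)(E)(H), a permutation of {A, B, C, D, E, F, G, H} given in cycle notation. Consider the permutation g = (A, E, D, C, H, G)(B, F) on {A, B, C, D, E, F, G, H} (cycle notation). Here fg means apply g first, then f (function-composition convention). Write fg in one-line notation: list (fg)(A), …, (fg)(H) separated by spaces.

(fg)(x) = f(g(x)). Computing each image: f(g(A)) = f(E) = E, f(g(B)) = f(F) = D, f(g(C)) = f(H) = H, f(g(D)) = f(C) = B, f(g(E)) = f(D) = G, f(g(F)) = f(B) = A, f(g(G)) = f(A) = F, f(g(H)) = f(G) = C.
Hence fg = [E D H B G A F C].

E D H B G A F C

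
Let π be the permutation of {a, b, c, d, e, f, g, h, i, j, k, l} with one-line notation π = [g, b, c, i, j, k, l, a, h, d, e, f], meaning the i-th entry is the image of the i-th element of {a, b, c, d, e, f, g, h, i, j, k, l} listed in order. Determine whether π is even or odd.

odd

In disjoint-cycle form the cycle lengths are 10, 1, 1.
A cycle is odd iff its length is even; π has 1 even-length cycle, so sgn(π) = (−1)^1 and π is odd.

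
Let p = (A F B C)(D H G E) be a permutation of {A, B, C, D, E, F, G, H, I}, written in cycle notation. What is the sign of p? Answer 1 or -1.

The cycle lengths are 4, 4, 1.
A cycle of length ℓ contributes ℓ−1 transpositions, so p is a product of 3 + 3 = 6 transpositions — even.

1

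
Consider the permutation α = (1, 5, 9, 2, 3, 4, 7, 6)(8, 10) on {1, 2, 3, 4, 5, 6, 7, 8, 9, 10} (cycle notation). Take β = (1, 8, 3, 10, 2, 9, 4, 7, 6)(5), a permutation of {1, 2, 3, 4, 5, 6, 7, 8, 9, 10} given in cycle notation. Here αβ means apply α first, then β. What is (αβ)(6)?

First apply α: α(6) = 1, then β(1) = 8. Thus (αβ)(6) = 8.

8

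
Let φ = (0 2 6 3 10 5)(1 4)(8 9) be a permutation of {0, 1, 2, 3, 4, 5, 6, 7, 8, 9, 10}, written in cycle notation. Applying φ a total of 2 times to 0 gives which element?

0 lies in the 6-cycle (0 2 6 3 10 5).
Stepping 2 places around the cycle: 0 → 2 → 6.

6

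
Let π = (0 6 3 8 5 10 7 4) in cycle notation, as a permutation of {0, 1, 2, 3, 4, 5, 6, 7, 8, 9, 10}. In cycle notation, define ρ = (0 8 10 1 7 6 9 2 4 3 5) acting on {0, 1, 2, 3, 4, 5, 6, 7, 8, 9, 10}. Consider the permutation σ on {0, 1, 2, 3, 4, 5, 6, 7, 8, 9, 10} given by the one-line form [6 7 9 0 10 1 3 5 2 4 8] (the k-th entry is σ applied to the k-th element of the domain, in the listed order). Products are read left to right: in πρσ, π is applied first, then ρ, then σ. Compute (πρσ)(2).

10

Chase 2: π(2) = 2; ρ(2) = 4; σ(4) = 10. Hence (πρσ)(2) = 10.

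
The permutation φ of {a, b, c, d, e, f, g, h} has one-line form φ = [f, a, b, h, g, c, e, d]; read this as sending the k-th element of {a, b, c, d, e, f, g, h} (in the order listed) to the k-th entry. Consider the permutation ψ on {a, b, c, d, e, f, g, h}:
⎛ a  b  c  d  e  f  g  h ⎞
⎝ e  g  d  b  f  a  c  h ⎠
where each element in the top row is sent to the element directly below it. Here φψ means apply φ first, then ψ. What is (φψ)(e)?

c

First apply φ: φ(e) = g, then ψ(g) = c. Thus (φψ)(e) = c.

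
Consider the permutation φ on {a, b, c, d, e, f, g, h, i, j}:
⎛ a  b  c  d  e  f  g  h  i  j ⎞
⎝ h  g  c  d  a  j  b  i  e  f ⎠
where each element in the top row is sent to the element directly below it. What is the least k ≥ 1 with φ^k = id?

4

The disjoint-cycle form of φ has cycle lengths 4, 2, 2, 1, 1.
The order of φ is the least common multiple of its cycle lengths: lcm(4, 2, 2) = 4.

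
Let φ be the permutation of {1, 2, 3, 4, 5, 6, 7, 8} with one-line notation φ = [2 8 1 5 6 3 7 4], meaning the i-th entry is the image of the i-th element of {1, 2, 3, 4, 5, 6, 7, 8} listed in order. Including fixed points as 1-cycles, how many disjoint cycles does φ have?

The cycle decomposition is (1 2 8 4 5 6 3)(7), which has 2 cycles (counting 1-cycles).

2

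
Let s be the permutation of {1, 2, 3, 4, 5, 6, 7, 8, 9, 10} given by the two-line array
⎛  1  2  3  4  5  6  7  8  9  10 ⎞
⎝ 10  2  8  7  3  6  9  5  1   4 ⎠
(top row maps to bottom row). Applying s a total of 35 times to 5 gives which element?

8

Tracing 5 → 3 → … returns to 5 after 3 steps, so 5 lies in a 3-cycle (3 8 5).
On a 3-cycle, s^3 is the identity, so s^35 = s^2 there (35 ≡ 2 mod 3).
Stepping 2 places around the cycle: 5 → 3 → 8.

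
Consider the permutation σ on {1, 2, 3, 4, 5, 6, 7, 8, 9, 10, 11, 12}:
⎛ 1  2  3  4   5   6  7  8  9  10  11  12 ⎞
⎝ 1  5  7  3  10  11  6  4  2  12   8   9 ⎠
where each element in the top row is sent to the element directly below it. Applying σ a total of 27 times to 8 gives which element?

7

Tracing 8 → 4 → … returns to 8 after 6 steps, so 8 lies in a 6-cycle (3, 7, 6, 11, 8, 4).
On a 6-cycle, σ^6 is the identity, so σ^27 = σ^3 there (27 ≡ 3 mod 6).
Advancing 3 steps from 8: 8 → 4 → 3 → 7.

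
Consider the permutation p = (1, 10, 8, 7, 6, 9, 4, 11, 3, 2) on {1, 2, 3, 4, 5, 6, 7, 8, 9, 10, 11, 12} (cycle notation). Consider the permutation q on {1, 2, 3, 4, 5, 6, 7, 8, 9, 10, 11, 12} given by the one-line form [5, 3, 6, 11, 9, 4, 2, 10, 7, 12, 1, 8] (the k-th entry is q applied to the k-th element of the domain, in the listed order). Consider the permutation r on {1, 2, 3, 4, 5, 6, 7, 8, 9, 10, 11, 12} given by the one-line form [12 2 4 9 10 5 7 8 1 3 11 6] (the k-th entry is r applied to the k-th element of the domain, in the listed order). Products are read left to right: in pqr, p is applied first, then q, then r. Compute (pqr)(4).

(pqr)(4) = r(q(p(4))). p(4) = 11, then q(11) = 1, then r(1) = 12, so the result is 12.

12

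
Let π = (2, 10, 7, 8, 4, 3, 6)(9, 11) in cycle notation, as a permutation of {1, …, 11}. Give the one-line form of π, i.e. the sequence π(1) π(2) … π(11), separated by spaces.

1 10 6 3 5 2 8 4 11 7 9

Each element maps to the next entry in its cycle (wrapping to the front): 1→1, 2→10, 3→6, 4→3, 5→5, 6→2, 7→8, 8→4, 9→11, 10→7, 11→9.
Listing these in domain order gives 1 10 6 3 5 2 8 4 11 7 9.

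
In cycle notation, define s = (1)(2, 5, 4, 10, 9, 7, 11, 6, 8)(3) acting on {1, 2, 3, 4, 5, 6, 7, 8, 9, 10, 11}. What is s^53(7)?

7 lies in the 9-cycle (2, 5, 4, 10, 9, 7, 11, 6, 8).
On a 9-cycle, s^9 is the identity, so s^53 = s^8 there (53 ≡ 8 mod 9).
Stepping 8 places around the cycle: 7 → 11 → 6 → 8 → 2 → 5 → 4 → 10 → 9.

9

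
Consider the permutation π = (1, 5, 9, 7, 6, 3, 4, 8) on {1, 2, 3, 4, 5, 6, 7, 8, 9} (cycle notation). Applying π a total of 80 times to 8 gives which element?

8

8 lies in the 8-cycle (1, 5, 9, 7, 6, 3, 4, 8).
Powers repeat with period 8 on this cycle, and 80 mod 8 = 0, so π^80(8) = π^0(8).
So π^80(8) = 8.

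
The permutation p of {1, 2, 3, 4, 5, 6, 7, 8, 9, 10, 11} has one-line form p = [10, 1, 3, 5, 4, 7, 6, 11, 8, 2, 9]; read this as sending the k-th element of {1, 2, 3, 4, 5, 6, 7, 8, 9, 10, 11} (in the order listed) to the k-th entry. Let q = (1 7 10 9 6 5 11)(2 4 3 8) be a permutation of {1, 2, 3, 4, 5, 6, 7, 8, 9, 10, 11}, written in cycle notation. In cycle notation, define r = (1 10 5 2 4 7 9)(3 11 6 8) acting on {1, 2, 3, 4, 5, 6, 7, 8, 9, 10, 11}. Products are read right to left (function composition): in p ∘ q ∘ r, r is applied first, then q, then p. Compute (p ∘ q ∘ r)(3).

10

Apply the permutations in order: r(3) = 11, then q(11) = 1, then p(1) = 10. So (p ∘ q ∘ r)(3) = 10.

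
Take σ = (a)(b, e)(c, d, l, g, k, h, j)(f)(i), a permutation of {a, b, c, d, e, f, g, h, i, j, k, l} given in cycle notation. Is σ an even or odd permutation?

odd

The cycle lengths are 7, 2, 1, 1, 1.
A cycle of length ℓ contributes ℓ−1 transpositions, so σ is a product of 6 + 1 = 7 transpositions — odd.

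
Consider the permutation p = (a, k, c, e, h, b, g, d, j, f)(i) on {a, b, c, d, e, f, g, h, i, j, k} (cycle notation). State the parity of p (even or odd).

odd

The cycle lengths are 10, 1.
A cycle is odd iff its length is even; p has 1 even-length cycle, so sgn(p) = (−1)^1 and p is odd.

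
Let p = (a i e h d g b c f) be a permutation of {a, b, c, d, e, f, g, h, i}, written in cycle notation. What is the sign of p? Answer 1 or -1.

1

The cycle lengths are 9.
A cycle of length ℓ contributes ℓ−1 transpositions, so p is a product of 8 transpositions — even.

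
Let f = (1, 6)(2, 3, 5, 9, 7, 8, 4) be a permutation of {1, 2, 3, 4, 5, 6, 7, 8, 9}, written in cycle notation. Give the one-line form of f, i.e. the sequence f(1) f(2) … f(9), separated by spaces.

6 3 5 2 9 1 8 4 7

Each element maps to the next entry in its cycle (wrapping to the front): 1→6, 2→3, 3→5, 4→2, 5→9, 6→1, 7→8, 8→4, 9→7.
So the one-line form is 6 3 5 2 9 1 8 4 7.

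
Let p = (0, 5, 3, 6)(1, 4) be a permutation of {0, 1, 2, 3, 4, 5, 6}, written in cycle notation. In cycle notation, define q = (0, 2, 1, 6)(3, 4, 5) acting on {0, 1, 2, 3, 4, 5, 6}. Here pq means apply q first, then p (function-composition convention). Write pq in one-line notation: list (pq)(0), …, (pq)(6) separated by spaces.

(pq)(x) = p(q(x)). Computing each image: p(q(0)) = p(2) = 2, p(q(1)) = p(6) = 0, p(q(2)) = p(1) = 4, p(q(3)) = p(4) = 1, p(q(4)) = p(5) = 3, p(q(5)) = p(3) = 6, p(q(6)) = p(0) = 5.
Hence pq = [2 0 4 1 3 6 5].

2 0 4 1 3 6 5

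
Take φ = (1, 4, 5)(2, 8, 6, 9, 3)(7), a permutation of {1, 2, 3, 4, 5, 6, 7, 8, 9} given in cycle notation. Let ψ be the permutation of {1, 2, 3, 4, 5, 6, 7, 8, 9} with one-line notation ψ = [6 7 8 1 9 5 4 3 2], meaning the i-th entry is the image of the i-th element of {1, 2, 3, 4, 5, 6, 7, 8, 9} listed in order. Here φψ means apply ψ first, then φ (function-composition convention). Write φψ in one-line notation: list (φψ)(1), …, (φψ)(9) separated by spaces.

(φψ)(x) = φ(ψ(x)). Computing each image: φ(ψ(1)) = φ(6) = 9, φ(ψ(2)) = φ(7) = 7, φ(ψ(3)) = φ(8) = 6, φ(ψ(4)) = φ(1) = 4, φ(ψ(5)) = φ(9) = 3, φ(ψ(6)) = φ(5) = 1, φ(ψ(7)) = φ(4) = 5, φ(ψ(8)) = φ(3) = 2, φ(ψ(9)) = φ(2) = 8.
Hence φψ = [9 7 6 4 3 1 5 2 8].

9 7 6 4 3 1 5 2 8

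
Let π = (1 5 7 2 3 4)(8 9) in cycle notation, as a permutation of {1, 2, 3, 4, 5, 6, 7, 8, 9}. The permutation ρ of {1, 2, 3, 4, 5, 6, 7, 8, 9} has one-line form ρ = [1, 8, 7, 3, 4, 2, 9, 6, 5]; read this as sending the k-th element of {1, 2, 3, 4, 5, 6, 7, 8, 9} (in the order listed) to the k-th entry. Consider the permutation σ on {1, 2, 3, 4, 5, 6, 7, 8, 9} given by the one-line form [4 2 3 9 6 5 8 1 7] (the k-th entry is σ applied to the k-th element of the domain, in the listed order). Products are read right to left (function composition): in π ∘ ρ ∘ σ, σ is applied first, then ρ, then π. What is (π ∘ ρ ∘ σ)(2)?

(π ∘ ρ ∘ σ)(2) = π(ρ(σ(2))). σ(2) = 2, then ρ(2) = 8, then π(8) = 9, so the result is 9.

9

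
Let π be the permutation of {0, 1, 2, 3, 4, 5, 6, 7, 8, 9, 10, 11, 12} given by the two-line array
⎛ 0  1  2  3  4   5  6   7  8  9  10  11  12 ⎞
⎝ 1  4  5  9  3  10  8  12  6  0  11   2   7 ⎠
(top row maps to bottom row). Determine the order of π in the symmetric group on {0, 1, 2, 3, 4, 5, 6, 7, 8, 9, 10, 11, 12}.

20

Writing π as disjoint cycles, the cycle lengths are 5, 4, 2, 2.
The order of π is the least common multiple of its cycle lengths: lcm(5, 4, 2, 2) = 20.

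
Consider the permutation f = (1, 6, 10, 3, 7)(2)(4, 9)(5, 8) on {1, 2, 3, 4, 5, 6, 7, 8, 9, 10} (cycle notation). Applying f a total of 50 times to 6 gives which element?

6 lies in the 5-cycle (1, 6, 10, 3, 7).
Since the cycle has length 5, f^50 acts on it the same as f^0 (50 mod 5 = 0).
So f^50(6) = 6.

6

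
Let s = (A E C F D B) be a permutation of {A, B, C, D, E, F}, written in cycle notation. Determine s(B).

A

Within (A E C F D B), B ↦ A.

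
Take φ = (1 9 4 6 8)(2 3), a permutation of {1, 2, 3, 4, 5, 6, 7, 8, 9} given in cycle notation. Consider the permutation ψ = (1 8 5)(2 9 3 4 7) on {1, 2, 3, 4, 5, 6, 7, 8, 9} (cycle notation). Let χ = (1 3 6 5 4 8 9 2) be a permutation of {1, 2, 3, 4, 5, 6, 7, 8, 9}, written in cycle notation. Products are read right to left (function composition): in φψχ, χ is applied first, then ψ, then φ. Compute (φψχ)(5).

7

(φψχ)(5) = φ(ψ(χ(5))). χ(5) = 4, then ψ(4) = 7, then φ(7) = 7, so the result is 7.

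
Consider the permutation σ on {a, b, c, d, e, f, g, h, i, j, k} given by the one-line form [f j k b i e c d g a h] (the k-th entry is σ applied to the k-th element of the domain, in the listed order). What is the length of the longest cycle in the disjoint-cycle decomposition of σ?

Decomposing into disjoint cycles gives (a f e i g c k h d b j); the longest has length 11.

11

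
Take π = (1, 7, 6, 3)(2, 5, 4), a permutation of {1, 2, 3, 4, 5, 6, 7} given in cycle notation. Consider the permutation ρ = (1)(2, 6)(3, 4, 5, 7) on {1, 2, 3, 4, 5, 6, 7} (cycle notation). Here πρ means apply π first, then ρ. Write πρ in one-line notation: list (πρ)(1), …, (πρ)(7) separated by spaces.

For each element, apply π then ρ: 1 → 7 → 3; 2 → 5 → 7; 3 → 1 → 1; 4 → 2 → 6; 5 → 4 → 5; 6 → 3 → 4; 7 → 6 → 2.
So πρ in one-line form is 3 7 1 6 5 4 2.

3 7 1 6 5 4 2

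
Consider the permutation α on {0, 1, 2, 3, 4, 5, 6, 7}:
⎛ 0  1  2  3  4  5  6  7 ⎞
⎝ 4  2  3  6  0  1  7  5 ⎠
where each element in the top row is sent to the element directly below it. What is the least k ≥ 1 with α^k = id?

Decomposing into disjoint cycles gives cycle lengths 6, 2.
Since disjoint cycles commute, ord(α) = lcm(6, 2) = 6.

6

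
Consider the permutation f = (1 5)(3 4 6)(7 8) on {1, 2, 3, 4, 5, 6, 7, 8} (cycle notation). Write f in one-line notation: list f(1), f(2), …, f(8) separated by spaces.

5 2 4 6 1 3 8 7

Reading each image from the cycles: 1↦5, 2↦2, 3↦4, 4↦6, 5↦1, 6↦3, 7↦8, 8↦7.
Listing these in domain order gives 5 2 4 6 1 3 8 7.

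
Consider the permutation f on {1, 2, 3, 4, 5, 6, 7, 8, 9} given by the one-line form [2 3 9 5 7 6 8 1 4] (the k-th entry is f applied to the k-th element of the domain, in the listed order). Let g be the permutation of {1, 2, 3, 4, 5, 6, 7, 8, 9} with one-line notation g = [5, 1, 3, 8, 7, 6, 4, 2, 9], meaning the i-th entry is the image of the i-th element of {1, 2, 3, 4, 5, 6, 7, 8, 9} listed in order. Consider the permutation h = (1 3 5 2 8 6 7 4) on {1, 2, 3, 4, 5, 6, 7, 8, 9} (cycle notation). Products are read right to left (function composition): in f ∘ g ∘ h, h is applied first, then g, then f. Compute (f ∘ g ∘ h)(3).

8

Apply the permutations in order: h(3) = 5, then g(5) = 7, then f(7) = 8. So (f ∘ g ∘ h)(3) = 8.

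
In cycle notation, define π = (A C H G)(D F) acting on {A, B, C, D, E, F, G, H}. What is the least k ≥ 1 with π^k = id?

4

The disjoint cycles have lengths 4, 2, 1, 1.
Since disjoint cycles commute, ord(π) = lcm(4, 2) = 4.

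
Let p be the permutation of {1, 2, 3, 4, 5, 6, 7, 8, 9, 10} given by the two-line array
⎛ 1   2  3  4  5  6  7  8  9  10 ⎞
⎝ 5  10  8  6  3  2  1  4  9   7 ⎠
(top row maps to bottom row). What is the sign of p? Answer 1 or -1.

1

In disjoint-cycle form the cycle lengths are 9, 1.
A cycle of length ℓ contributes ℓ−1 transpositions, so p is a product of 8 transpositions — even.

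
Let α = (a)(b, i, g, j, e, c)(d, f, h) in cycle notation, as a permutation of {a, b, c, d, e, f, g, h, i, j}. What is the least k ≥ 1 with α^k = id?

6

The cycle type of α is (6, 3, 1).
Since disjoint cycles commute, ord(α) = lcm(6, 3) = 6.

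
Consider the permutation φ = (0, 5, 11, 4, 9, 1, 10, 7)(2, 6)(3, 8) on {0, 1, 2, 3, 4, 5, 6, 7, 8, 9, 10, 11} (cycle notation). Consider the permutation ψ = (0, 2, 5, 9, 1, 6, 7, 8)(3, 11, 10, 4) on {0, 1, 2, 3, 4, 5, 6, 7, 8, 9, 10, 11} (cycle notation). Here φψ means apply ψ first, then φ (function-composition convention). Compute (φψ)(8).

(φψ)(8) = φ(ψ(8)). ψ(8) = 0, then φ(0) = 5. So (φψ)(8) = 5.

5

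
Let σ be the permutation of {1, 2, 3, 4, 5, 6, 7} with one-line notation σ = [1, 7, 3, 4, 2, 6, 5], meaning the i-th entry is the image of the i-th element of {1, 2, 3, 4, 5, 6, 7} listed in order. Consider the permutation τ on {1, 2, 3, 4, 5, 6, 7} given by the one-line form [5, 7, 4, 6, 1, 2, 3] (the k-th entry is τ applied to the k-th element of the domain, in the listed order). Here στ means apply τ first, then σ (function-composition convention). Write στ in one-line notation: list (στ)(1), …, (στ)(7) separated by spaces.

(στ)(x) = σ(τ(x)). Computing each image: σ(τ(1)) = σ(5) = 2, σ(τ(2)) = σ(7) = 5, σ(τ(3)) = σ(4) = 4, σ(τ(4)) = σ(6) = 6, σ(τ(5)) = σ(1) = 1, σ(τ(6)) = σ(2) = 7, σ(τ(7)) = σ(3) = 3.
Hence στ = [2 5 4 6 1 7 3].

2 5 4 6 1 7 3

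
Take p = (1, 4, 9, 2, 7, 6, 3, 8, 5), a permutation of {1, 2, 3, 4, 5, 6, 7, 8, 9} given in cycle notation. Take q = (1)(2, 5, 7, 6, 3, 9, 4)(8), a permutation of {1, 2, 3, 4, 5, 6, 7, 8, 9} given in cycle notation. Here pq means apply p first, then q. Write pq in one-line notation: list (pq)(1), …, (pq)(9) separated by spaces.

(pq)(x) = q(p(x)). Computing each image: q(p(1)) = q(4) = 2, q(p(2)) = q(7) = 6, q(p(3)) = q(8) = 8, q(p(4)) = q(9) = 4, q(p(5)) = q(1) = 1, q(p(6)) = q(3) = 9, q(p(7)) = q(6) = 3, q(p(8)) = q(5) = 7, q(p(9)) = q(2) = 5.
Hence pq = [2 6 8 4 1 9 3 7 5].

2 6 8 4 1 9 3 7 5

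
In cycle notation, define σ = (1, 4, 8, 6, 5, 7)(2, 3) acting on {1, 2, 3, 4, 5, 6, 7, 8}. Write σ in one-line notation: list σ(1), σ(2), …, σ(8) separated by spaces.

4 3 2 8 7 5 1 6

Image by image: 1↦4, 2↦3, 3↦2, 4↦8, 5↦7, 6↦5, 7↦1, 8↦6.
Listing these in domain order gives 4 3 2 8 7 5 1 6.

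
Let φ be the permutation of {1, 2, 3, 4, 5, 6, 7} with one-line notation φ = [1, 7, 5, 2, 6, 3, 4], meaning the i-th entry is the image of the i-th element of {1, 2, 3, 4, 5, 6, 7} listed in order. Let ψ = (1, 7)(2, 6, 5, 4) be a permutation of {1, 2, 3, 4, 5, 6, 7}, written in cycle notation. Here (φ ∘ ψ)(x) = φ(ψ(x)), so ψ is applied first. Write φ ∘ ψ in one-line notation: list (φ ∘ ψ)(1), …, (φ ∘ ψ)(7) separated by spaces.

(φ ∘ ψ)(x) = φ(ψ(x)). Computing each image: φ(ψ(1)) = φ(7) = 4, φ(ψ(2)) = φ(6) = 3, φ(ψ(3)) = φ(3) = 5, φ(ψ(4)) = φ(2) = 7, φ(ψ(5)) = φ(4) = 2, φ(ψ(6)) = φ(5) = 6, φ(ψ(7)) = φ(1) = 1.
Hence φ ∘ ψ = [4 3 5 7 2 6 1].

4 3 5 7 2 6 1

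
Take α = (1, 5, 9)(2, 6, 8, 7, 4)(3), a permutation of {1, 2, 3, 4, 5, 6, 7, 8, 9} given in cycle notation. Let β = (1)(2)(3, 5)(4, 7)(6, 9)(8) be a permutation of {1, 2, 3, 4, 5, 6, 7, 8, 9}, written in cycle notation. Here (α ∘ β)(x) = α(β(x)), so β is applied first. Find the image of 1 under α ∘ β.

β(1) = 1, then α(1) = 5; composing gives (α ∘ β)(1) = 5.

5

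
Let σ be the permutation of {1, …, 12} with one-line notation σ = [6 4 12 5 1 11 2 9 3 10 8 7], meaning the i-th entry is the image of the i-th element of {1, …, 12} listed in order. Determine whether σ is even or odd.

In disjoint-cycle form the cycle lengths are 11, 1.
A cycle is odd iff its length is even; σ has 0 even-length cycles, so sgn(σ) = (−1)^0 and σ is even.

even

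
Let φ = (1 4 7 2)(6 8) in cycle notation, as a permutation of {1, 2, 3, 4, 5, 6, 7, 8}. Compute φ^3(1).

2

1 lies in the 4-cycle (1 4 7 2).
Advancing 3 steps from 1: 1 → 4 → 7 → 2.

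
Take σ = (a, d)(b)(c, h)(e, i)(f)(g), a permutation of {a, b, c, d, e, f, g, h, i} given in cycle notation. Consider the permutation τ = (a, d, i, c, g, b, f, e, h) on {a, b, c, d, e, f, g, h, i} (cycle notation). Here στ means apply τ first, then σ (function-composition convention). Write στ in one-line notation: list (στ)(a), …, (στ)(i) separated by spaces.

(στ)(x) = σ(τ(x)). Computing each image: σ(τ(a)) = σ(d) = a, σ(τ(b)) = σ(f) = f, σ(τ(c)) = σ(g) = g, σ(τ(d)) = σ(i) = e, σ(τ(e)) = σ(h) = c, σ(τ(f)) = σ(e) = i, σ(τ(g)) = σ(b) = b, σ(τ(h)) = σ(a) = d, σ(τ(i)) = σ(c) = h.
Hence στ = [a f g e c i b d h].

a f g e c i b d h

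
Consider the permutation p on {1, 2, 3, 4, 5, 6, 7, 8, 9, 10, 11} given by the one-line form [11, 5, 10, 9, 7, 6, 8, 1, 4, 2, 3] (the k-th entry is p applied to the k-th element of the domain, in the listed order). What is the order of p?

The disjoint-cycle form of p has cycle lengths 8, 2, 1.
Since disjoint cycles commute, ord(p) = lcm(8, 2) = 8.

8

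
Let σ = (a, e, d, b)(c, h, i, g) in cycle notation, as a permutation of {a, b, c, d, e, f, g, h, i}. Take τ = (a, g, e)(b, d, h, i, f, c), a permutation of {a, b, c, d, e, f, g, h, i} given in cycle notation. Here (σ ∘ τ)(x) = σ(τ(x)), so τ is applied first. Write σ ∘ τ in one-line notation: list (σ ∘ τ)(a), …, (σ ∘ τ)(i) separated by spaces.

Chase each element through τ then σ: a → g → c; b → d → b; c → b → a; d → h → i; e → a → e; f → c → h; g → e → d; h → i → g; i → f → f.
Collecting the images, σ ∘ τ = [c b a i e h d g f].

c b a i e h d g f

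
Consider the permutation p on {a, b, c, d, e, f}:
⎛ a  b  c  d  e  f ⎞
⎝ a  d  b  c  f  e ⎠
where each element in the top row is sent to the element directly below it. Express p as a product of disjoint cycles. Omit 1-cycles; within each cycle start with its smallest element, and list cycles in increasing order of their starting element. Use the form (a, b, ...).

(b, d, c)(e, f)

Iterating p from b gives b → d → c → b; that is the 3-cycle (b, d, c).
Repeating from the next unused element and collecting all non-trivial cycles gives (b, d, c)(e, f).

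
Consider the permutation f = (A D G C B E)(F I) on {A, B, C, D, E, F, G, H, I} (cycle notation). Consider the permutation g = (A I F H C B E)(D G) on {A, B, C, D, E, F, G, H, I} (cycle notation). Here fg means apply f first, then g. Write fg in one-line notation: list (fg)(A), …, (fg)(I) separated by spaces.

Chase each element through f then g: A → D → G; B → E → A; C → B → E; D → G → D; E → A → I; F → I → F; G → C → B; H → H → C; I → F → H.
Collecting the images, fg = [G A E D I F B C H].

G A E D I F B C H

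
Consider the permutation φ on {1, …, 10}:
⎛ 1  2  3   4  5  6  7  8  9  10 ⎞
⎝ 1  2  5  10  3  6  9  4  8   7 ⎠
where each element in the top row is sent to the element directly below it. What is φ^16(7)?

9

Tracing 7 → 9 → … returns to 7 after 5 steps, so 7 lies in a 5-cycle (4 10 7 9 8).
Powers repeat with period 5 on this cycle, and 16 mod 5 = 1, so φ^16(7) = φ^1(7).
Stepping 1 place around the cycle: 7 → 9.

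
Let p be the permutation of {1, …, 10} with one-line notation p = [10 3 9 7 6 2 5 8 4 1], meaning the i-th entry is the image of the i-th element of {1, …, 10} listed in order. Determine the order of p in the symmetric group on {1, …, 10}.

The disjoint-cycle form of p has cycle lengths 7, 2, 1.
Since disjoint cycles commute, ord(p) = lcm(7, 2) = 14.

14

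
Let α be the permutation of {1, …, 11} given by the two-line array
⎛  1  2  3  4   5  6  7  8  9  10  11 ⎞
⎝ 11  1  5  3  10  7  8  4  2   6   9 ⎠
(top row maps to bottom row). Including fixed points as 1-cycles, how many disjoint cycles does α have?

2

The cycle decomposition is (1, 11, 9, 2)(3, 5, 10, 6, 7, 8, 4), which has 2 cycles (counting 1-cycles).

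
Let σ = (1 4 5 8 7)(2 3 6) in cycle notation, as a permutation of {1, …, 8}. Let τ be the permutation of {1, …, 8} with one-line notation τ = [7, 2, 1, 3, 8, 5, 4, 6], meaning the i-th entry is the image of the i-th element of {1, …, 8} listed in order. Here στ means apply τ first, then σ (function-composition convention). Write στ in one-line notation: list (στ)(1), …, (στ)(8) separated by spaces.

(στ)(x) = σ(τ(x)). Computing each image: σ(τ(1)) = σ(7) = 1, σ(τ(2)) = σ(2) = 3, σ(τ(3)) = σ(1) = 4, σ(τ(4)) = σ(3) = 6, σ(τ(5)) = σ(8) = 7, σ(τ(6)) = σ(5) = 8, σ(τ(7)) = σ(4) = 5, σ(τ(8)) = σ(6) = 2.
Hence στ = [1 3 4 6 7 8 5 2].

1 3 4 6 7 8 5 2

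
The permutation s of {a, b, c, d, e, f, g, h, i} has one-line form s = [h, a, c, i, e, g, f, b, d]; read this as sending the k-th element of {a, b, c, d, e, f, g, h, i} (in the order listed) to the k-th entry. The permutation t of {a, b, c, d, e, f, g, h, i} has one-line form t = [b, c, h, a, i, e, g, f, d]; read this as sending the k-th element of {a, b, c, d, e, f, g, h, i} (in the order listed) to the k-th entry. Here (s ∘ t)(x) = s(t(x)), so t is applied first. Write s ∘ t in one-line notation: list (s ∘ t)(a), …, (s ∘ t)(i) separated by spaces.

(s ∘ t)(x) = s(t(x)). Computing each image: s(t(a)) = s(b) = a, s(t(b)) = s(c) = c, s(t(c)) = s(h) = b, s(t(d)) = s(a) = h, s(t(e)) = s(i) = d, s(t(f)) = s(e) = e, s(t(g)) = s(g) = f, s(t(h)) = s(f) = g, s(t(i)) = s(d) = i.
Hence s ∘ t = [a c b h d e f g i].

a c b h d e f g i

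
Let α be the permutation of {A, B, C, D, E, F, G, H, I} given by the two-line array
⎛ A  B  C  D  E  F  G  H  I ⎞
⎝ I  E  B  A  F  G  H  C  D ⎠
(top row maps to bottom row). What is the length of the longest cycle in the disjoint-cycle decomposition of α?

Decomposing into disjoint cycles gives (A I D)(B E F G H C); the longest has length 6.

6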